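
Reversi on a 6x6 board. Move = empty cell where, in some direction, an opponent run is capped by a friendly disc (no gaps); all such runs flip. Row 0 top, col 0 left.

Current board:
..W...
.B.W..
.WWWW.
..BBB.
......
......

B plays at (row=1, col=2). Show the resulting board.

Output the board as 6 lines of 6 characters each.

Answer: ..W...
.BBW..
.WBBW.
..BBB.
......
......

Derivation:
Place B at (1,2); scan 8 dirs for brackets.
Dir NW: first cell '.' (not opp) -> no flip
Dir N: opp run (0,2), next=edge -> no flip
Dir NE: first cell '.' (not opp) -> no flip
Dir W: first cell 'B' (not opp) -> no flip
Dir E: opp run (1,3), next='.' -> no flip
Dir SW: opp run (2,1), next='.' -> no flip
Dir S: opp run (2,2) capped by B -> flip
Dir SE: opp run (2,3) capped by B -> flip
All flips: (2,2) (2,3)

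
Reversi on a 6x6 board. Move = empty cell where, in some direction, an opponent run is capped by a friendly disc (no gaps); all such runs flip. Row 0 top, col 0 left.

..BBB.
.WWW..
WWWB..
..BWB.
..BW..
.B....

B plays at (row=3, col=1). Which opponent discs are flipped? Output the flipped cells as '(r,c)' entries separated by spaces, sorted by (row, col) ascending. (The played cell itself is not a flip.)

Answer: (1,3) (2,2)

Derivation:
Dir NW: opp run (2,0), next=edge -> no flip
Dir N: opp run (2,1) (1,1), next='.' -> no flip
Dir NE: opp run (2,2) (1,3) capped by B -> flip
Dir W: first cell '.' (not opp) -> no flip
Dir E: first cell 'B' (not opp) -> no flip
Dir SW: first cell '.' (not opp) -> no flip
Dir S: first cell '.' (not opp) -> no flip
Dir SE: first cell 'B' (not opp) -> no flip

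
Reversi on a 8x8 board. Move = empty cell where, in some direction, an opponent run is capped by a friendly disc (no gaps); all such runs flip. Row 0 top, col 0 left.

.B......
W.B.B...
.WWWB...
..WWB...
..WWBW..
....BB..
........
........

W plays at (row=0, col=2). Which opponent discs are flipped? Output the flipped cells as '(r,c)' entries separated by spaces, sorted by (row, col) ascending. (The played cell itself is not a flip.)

Answer: (1,2)

Derivation:
Dir NW: edge -> no flip
Dir N: edge -> no flip
Dir NE: edge -> no flip
Dir W: opp run (0,1), next='.' -> no flip
Dir E: first cell '.' (not opp) -> no flip
Dir SW: first cell '.' (not opp) -> no flip
Dir S: opp run (1,2) capped by W -> flip
Dir SE: first cell '.' (not opp) -> no flip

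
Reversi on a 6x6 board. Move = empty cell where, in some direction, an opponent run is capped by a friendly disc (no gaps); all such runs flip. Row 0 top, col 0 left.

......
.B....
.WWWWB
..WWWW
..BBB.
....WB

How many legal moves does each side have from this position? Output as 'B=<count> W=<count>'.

-- B to move --
(1,0): flips 2 -> legal
(1,2): flips 2 -> legal
(1,3): flips 2 -> legal
(1,4): flips 2 -> legal
(1,5): flips 2 -> legal
(2,0): flips 4 -> legal
(3,0): no bracket -> illegal
(3,1): flips 1 -> legal
(4,1): no bracket -> illegal
(4,5): flips 1 -> legal
(5,3): flips 1 -> legal
B mobility = 9
-- W to move --
(0,0): flips 1 -> legal
(0,1): flips 1 -> legal
(0,2): no bracket -> illegal
(1,0): no bracket -> illegal
(1,2): no bracket -> illegal
(1,4): no bracket -> illegal
(1,5): flips 1 -> legal
(2,0): no bracket -> illegal
(3,1): no bracket -> illegal
(4,1): no bracket -> illegal
(4,5): no bracket -> illegal
(5,1): flips 1 -> legal
(5,2): flips 2 -> legal
(5,3): flips 2 -> legal
W mobility = 6

Answer: B=9 W=6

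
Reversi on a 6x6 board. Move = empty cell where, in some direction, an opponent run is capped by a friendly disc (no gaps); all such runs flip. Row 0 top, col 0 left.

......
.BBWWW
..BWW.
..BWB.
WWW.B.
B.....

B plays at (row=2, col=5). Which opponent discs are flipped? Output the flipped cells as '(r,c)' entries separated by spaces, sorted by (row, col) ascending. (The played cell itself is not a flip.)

Answer: (2,3) (2,4)

Derivation:
Dir NW: opp run (1,4), next='.' -> no flip
Dir N: opp run (1,5), next='.' -> no flip
Dir NE: edge -> no flip
Dir W: opp run (2,4) (2,3) capped by B -> flip
Dir E: edge -> no flip
Dir SW: first cell 'B' (not opp) -> no flip
Dir S: first cell '.' (not opp) -> no flip
Dir SE: edge -> no flip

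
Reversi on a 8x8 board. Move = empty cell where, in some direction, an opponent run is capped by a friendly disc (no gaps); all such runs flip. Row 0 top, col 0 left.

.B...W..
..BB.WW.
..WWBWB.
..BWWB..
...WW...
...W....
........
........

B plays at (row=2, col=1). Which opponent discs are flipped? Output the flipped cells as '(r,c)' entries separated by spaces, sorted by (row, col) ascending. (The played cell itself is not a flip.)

Dir NW: first cell '.' (not opp) -> no flip
Dir N: first cell '.' (not opp) -> no flip
Dir NE: first cell 'B' (not opp) -> no flip
Dir W: first cell '.' (not opp) -> no flip
Dir E: opp run (2,2) (2,3) capped by B -> flip
Dir SW: first cell '.' (not opp) -> no flip
Dir S: first cell '.' (not opp) -> no flip
Dir SE: first cell 'B' (not opp) -> no flip

Answer: (2,2) (2,3)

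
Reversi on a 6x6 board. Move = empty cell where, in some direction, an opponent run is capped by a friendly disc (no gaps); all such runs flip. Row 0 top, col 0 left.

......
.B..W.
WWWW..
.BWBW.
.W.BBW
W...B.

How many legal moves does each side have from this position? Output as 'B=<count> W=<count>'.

-- B to move --
(0,3): no bracket -> illegal
(0,4): no bracket -> illegal
(0,5): no bracket -> illegal
(1,0): flips 2 -> legal
(1,2): no bracket -> illegal
(1,3): flips 2 -> legal
(1,5): no bracket -> illegal
(2,4): flips 1 -> legal
(2,5): flips 1 -> legal
(3,0): no bracket -> illegal
(3,5): flips 1 -> legal
(4,0): no bracket -> illegal
(4,2): no bracket -> illegal
(5,1): flips 1 -> legal
(5,2): no bracket -> illegal
(5,5): no bracket -> illegal
B mobility = 6
-- W to move --
(0,0): flips 1 -> legal
(0,1): flips 1 -> legal
(0,2): flips 1 -> legal
(1,0): no bracket -> illegal
(1,2): no bracket -> illegal
(2,4): no bracket -> illegal
(3,0): flips 1 -> legal
(3,5): no bracket -> illegal
(4,0): flips 1 -> legal
(4,2): flips 3 -> legal
(5,2): flips 1 -> legal
(5,3): flips 2 -> legal
(5,5): flips 2 -> legal
W mobility = 9

Answer: B=6 W=9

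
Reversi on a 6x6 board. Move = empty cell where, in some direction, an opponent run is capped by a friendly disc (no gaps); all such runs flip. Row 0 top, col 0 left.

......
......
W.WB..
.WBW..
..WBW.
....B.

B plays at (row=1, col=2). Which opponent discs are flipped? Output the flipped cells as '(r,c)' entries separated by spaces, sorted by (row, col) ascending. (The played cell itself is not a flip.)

Answer: (2,2)

Derivation:
Dir NW: first cell '.' (not opp) -> no flip
Dir N: first cell '.' (not opp) -> no flip
Dir NE: first cell '.' (not opp) -> no flip
Dir W: first cell '.' (not opp) -> no flip
Dir E: first cell '.' (not opp) -> no flip
Dir SW: first cell '.' (not opp) -> no flip
Dir S: opp run (2,2) capped by B -> flip
Dir SE: first cell 'B' (not opp) -> no flip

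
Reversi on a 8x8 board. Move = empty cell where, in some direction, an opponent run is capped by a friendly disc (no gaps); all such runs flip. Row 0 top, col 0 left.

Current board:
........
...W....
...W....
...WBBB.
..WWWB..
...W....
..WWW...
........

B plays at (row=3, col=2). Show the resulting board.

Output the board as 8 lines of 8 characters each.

Answer: ........
...W....
...W....
..BBBBB.
..WWWB..
...W....
..WWW...
........

Derivation:
Place B at (3,2); scan 8 dirs for brackets.
Dir NW: first cell '.' (not opp) -> no flip
Dir N: first cell '.' (not opp) -> no flip
Dir NE: opp run (2,3), next='.' -> no flip
Dir W: first cell '.' (not opp) -> no flip
Dir E: opp run (3,3) capped by B -> flip
Dir SW: first cell '.' (not opp) -> no flip
Dir S: opp run (4,2), next='.' -> no flip
Dir SE: opp run (4,3), next='.' -> no flip
All flips: (3,3)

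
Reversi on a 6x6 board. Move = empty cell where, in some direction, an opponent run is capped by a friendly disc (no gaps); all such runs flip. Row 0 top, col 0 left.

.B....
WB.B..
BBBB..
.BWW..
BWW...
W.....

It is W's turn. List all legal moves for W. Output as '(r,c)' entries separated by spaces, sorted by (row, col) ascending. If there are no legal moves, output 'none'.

Answer: (0,0) (0,3) (1,2) (1,4) (3,0)

Derivation:
(0,0): flips 2 -> legal
(0,2): no bracket -> illegal
(0,3): flips 2 -> legal
(0,4): no bracket -> illegal
(1,2): flips 2 -> legal
(1,4): flips 1 -> legal
(2,4): no bracket -> illegal
(3,0): flips 3 -> legal
(3,4): no bracket -> illegal
(5,1): no bracket -> illegal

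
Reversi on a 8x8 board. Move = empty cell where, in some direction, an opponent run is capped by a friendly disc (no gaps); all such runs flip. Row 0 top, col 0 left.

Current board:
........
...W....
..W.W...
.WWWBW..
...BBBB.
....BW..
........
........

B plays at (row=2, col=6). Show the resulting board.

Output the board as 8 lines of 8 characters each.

Place B at (2,6); scan 8 dirs for brackets.
Dir NW: first cell '.' (not opp) -> no flip
Dir N: first cell '.' (not opp) -> no flip
Dir NE: first cell '.' (not opp) -> no flip
Dir W: first cell '.' (not opp) -> no flip
Dir E: first cell '.' (not opp) -> no flip
Dir SW: opp run (3,5) capped by B -> flip
Dir S: first cell '.' (not opp) -> no flip
Dir SE: first cell '.' (not opp) -> no flip
All flips: (3,5)

Answer: ........
...W....
..W.W.B.
.WWWBB..
...BBBB.
....BW..
........
........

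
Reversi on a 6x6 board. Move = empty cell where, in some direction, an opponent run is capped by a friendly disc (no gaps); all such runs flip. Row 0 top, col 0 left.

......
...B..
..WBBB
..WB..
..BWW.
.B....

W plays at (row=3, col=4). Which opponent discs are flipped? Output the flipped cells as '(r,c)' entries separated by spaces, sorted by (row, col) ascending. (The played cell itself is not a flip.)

Dir NW: opp run (2,3), next='.' -> no flip
Dir N: opp run (2,4), next='.' -> no flip
Dir NE: opp run (2,5), next=edge -> no flip
Dir W: opp run (3,3) capped by W -> flip
Dir E: first cell '.' (not opp) -> no flip
Dir SW: first cell 'W' (not opp) -> no flip
Dir S: first cell 'W' (not opp) -> no flip
Dir SE: first cell '.' (not opp) -> no flip

Answer: (3,3)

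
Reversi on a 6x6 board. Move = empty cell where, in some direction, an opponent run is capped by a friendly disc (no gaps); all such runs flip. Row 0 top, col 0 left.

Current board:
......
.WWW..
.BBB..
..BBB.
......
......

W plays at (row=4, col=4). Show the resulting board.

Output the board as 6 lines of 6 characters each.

Place W at (4,4); scan 8 dirs for brackets.
Dir NW: opp run (3,3) (2,2) capped by W -> flip
Dir N: opp run (3,4), next='.' -> no flip
Dir NE: first cell '.' (not opp) -> no flip
Dir W: first cell '.' (not opp) -> no flip
Dir E: first cell '.' (not opp) -> no flip
Dir SW: first cell '.' (not opp) -> no flip
Dir S: first cell '.' (not opp) -> no flip
Dir SE: first cell '.' (not opp) -> no flip
All flips: (2,2) (3,3)

Answer: ......
.WWW..
.BWB..
..BWB.
....W.
......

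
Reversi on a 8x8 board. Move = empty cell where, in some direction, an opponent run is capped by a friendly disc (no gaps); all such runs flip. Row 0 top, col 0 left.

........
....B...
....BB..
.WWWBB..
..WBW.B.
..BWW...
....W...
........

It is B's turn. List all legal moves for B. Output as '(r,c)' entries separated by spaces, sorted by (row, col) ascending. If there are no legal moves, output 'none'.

Answer: (2,1) (2,2) (2,3) (3,0) (4,1) (4,5) (5,1) (5,5) (6,2) (6,3) (6,5) (7,4)

Derivation:
(2,0): no bracket -> illegal
(2,1): flips 1 -> legal
(2,2): flips 2 -> legal
(2,3): flips 1 -> legal
(3,0): flips 3 -> legal
(4,0): no bracket -> illegal
(4,1): flips 1 -> legal
(4,5): flips 1 -> legal
(5,1): flips 2 -> legal
(5,5): flips 2 -> legal
(6,2): flips 2 -> legal
(6,3): flips 1 -> legal
(6,5): flips 1 -> legal
(7,3): no bracket -> illegal
(7,4): flips 3 -> legal
(7,5): no bracket -> illegal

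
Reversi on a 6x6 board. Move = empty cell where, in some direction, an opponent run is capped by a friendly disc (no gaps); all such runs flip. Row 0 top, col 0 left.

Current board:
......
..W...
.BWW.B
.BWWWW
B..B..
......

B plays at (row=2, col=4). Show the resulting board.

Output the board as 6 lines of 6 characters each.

Place B at (2,4); scan 8 dirs for brackets.
Dir NW: first cell '.' (not opp) -> no flip
Dir N: first cell '.' (not opp) -> no flip
Dir NE: first cell '.' (not opp) -> no flip
Dir W: opp run (2,3) (2,2) capped by B -> flip
Dir E: first cell 'B' (not opp) -> no flip
Dir SW: opp run (3,3), next='.' -> no flip
Dir S: opp run (3,4), next='.' -> no flip
Dir SE: opp run (3,5), next=edge -> no flip
All flips: (2,2) (2,3)

Answer: ......
..W...
.BBBBB
.BWWWW
B..B..
......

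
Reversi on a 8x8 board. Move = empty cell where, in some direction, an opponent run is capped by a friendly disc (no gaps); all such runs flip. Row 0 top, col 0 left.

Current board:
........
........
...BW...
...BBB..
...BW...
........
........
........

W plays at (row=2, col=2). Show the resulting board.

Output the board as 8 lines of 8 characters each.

Answer: ........
........
..WWW...
...WBB..
...BW...
........
........
........

Derivation:
Place W at (2,2); scan 8 dirs for brackets.
Dir NW: first cell '.' (not opp) -> no flip
Dir N: first cell '.' (not opp) -> no flip
Dir NE: first cell '.' (not opp) -> no flip
Dir W: first cell '.' (not opp) -> no flip
Dir E: opp run (2,3) capped by W -> flip
Dir SW: first cell '.' (not opp) -> no flip
Dir S: first cell '.' (not opp) -> no flip
Dir SE: opp run (3,3) capped by W -> flip
All flips: (2,3) (3,3)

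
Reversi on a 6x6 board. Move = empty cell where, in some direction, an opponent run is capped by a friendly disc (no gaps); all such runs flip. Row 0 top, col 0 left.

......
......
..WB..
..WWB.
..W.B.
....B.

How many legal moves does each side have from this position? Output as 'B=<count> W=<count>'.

Answer: B=5 W=5

Derivation:
-- B to move --
(1,1): flips 2 -> legal
(1,2): no bracket -> illegal
(1,3): no bracket -> illegal
(2,1): flips 1 -> legal
(2,4): no bracket -> illegal
(3,1): flips 2 -> legal
(4,1): flips 1 -> legal
(4,3): flips 1 -> legal
(5,1): no bracket -> illegal
(5,2): no bracket -> illegal
(5,3): no bracket -> illegal
B mobility = 5
-- W to move --
(1,2): no bracket -> illegal
(1,3): flips 1 -> legal
(1,4): flips 1 -> legal
(2,4): flips 1 -> legal
(2,5): no bracket -> illegal
(3,5): flips 1 -> legal
(4,3): no bracket -> illegal
(4,5): no bracket -> illegal
(5,3): no bracket -> illegal
(5,5): flips 1 -> legal
W mobility = 5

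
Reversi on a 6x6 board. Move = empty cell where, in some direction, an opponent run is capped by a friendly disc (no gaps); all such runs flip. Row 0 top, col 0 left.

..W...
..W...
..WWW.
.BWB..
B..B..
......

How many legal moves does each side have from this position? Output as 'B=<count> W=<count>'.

Answer: B=4 W=6

Derivation:
-- B to move --
(0,1): no bracket -> illegal
(0,3): no bracket -> illegal
(1,1): flips 1 -> legal
(1,3): flips 2 -> legal
(1,4): no bracket -> illegal
(1,5): flips 1 -> legal
(2,1): flips 1 -> legal
(2,5): no bracket -> illegal
(3,4): no bracket -> illegal
(3,5): no bracket -> illegal
(4,1): no bracket -> illegal
(4,2): no bracket -> illegal
B mobility = 4
-- W to move --
(2,0): no bracket -> illegal
(2,1): no bracket -> illegal
(3,0): flips 1 -> legal
(3,4): flips 1 -> legal
(4,1): no bracket -> illegal
(4,2): flips 1 -> legal
(4,4): flips 1 -> legal
(5,0): no bracket -> illegal
(5,1): no bracket -> illegal
(5,2): no bracket -> illegal
(5,3): flips 2 -> legal
(5,4): flips 1 -> legal
W mobility = 6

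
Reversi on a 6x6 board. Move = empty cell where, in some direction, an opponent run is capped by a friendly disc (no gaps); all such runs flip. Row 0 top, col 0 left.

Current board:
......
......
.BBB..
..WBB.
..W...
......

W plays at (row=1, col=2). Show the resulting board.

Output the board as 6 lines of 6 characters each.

Answer: ......
..W...
.BWB..
..WBB.
..W...
......

Derivation:
Place W at (1,2); scan 8 dirs for brackets.
Dir NW: first cell '.' (not opp) -> no flip
Dir N: first cell '.' (not opp) -> no flip
Dir NE: first cell '.' (not opp) -> no flip
Dir W: first cell '.' (not opp) -> no flip
Dir E: first cell '.' (not opp) -> no flip
Dir SW: opp run (2,1), next='.' -> no flip
Dir S: opp run (2,2) capped by W -> flip
Dir SE: opp run (2,3) (3,4), next='.' -> no flip
All flips: (2,2)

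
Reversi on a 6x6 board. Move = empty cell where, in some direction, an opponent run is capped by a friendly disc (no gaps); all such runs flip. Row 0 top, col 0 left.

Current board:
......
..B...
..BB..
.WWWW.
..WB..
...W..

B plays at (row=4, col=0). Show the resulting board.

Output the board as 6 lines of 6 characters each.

Place B at (4,0); scan 8 dirs for brackets.
Dir NW: edge -> no flip
Dir N: first cell '.' (not opp) -> no flip
Dir NE: opp run (3,1) capped by B -> flip
Dir W: edge -> no flip
Dir E: first cell '.' (not opp) -> no flip
Dir SW: edge -> no flip
Dir S: first cell '.' (not opp) -> no flip
Dir SE: first cell '.' (not opp) -> no flip
All flips: (3,1)

Answer: ......
..B...
..BB..
.BWWW.
B.WB..
...W..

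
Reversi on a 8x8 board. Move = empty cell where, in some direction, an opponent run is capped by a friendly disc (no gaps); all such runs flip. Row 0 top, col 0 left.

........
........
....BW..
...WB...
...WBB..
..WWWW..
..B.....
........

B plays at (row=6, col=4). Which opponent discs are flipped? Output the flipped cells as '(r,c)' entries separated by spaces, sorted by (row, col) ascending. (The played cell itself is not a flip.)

Dir NW: opp run (5,3), next='.' -> no flip
Dir N: opp run (5,4) capped by B -> flip
Dir NE: opp run (5,5), next='.' -> no flip
Dir W: first cell '.' (not opp) -> no flip
Dir E: first cell '.' (not opp) -> no flip
Dir SW: first cell '.' (not opp) -> no flip
Dir S: first cell '.' (not opp) -> no flip
Dir SE: first cell '.' (not opp) -> no flip

Answer: (5,4)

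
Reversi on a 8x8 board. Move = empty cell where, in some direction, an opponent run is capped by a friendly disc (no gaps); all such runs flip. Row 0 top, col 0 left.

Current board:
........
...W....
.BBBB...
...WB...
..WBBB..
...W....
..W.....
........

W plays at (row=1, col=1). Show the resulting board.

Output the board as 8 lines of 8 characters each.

Place W at (1,1); scan 8 dirs for brackets.
Dir NW: first cell '.' (not opp) -> no flip
Dir N: first cell '.' (not opp) -> no flip
Dir NE: first cell '.' (not opp) -> no flip
Dir W: first cell '.' (not opp) -> no flip
Dir E: first cell '.' (not opp) -> no flip
Dir SW: first cell '.' (not opp) -> no flip
Dir S: opp run (2,1), next='.' -> no flip
Dir SE: opp run (2,2) capped by W -> flip
All flips: (2,2)

Answer: ........
.W.W....
.BWBB...
...WB...
..WBBB..
...W....
..W.....
........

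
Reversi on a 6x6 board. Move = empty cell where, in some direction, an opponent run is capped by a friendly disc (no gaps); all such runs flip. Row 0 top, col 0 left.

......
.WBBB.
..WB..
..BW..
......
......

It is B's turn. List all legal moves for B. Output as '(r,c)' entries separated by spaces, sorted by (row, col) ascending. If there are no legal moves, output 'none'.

Answer: (1,0) (2,1) (3,1) (3,4) (4,3)

Derivation:
(0,0): no bracket -> illegal
(0,1): no bracket -> illegal
(0,2): no bracket -> illegal
(1,0): flips 1 -> legal
(2,0): no bracket -> illegal
(2,1): flips 1 -> legal
(2,4): no bracket -> illegal
(3,1): flips 1 -> legal
(3,4): flips 1 -> legal
(4,2): no bracket -> illegal
(4,3): flips 1 -> legal
(4,4): no bracket -> illegal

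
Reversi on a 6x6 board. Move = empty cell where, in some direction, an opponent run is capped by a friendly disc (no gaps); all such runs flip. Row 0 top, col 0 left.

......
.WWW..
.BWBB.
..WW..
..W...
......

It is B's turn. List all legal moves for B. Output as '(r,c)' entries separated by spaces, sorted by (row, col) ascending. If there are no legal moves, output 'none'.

Answer: (0,1) (0,2) (0,3) (4,1) (4,3) (5,1)

Derivation:
(0,0): no bracket -> illegal
(0,1): flips 2 -> legal
(0,2): flips 1 -> legal
(0,3): flips 2 -> legal
(0,4): no bracket -> illegal
(1,0): no bracket -> illegal
(1,4): no bracket -> illegal
(2,0): no bracket -> illegal
(3,1): no bracket -> illegal
(3,4): no bracket -> illegal
(4,1): flips 1 -> legal
(4,3): flips 2 -> legal
(4,4): no bracket -> illegal
(5,1): flips 2 -> legal
(5,2): no bracket -> illegal
(5,3): no bracket -> illegal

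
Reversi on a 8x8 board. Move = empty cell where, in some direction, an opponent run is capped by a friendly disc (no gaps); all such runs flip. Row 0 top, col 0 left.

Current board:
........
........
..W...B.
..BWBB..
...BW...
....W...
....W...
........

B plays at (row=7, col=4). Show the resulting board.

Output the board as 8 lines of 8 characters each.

Answer: ........
........
..W...B.
..BWBB..
...BB...
....B...
....B...
....B...

Derivation:
Place B at (7,4); scan 8 dirs for brackets.
Dir NW: first cell '.' (not opp) -> no flip
Dir N: opp run (6,4) (5,4) (4,4) capped by B -> flip
Dir NE: first cell '.' (not opp) -> no flip
Dir W: first cell '.' (not opp) -> no flip
Dir E: first cell '.' (not opp) -> no flip
Dir SW: edge -> no flip
Dir S: edge -> no flip
Dir SE: edge -> no flip
All flips: (4,4) (5,4) (6,4)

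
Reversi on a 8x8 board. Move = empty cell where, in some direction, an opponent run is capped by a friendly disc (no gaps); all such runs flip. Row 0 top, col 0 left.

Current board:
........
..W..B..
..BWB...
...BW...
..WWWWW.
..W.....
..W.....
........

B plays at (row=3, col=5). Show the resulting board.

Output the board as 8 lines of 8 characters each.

Place B at (3,5); scan 8 dirs for brackets.
Dir NW: first cell 'B' (not opp) -> no flip
Dir N: first cell '.' (not opp) -> no flip
Dir NE: first cell '.' (not opp) -> no flip
Dir W: opp run (3,4) capped by B -> flip
Dir E: first cell '.' (not opp) -> no flip
Dir SW: opp run (4,4), next='.' -> no flip
Dir S: opp run (4,5), next='.' -> no flip
Dir SE: opp run (4,6), next='.' -> no flip
All flips: (3,4)

Answer: ........
..W..B..
..BWB...
...BBB..
..WWWWW.
..W.....
..W.....
........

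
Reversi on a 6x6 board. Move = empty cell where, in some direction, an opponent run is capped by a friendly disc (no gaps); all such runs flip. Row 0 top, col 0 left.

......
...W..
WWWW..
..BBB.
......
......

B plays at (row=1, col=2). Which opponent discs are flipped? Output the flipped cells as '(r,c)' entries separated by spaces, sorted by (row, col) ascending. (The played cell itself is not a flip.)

Dir NW: first cell '.' (not opp) -> no flip
Dir N: first cell '.' (not opp) -> no flip
Dir NE: first cell '.' (not opp) -> no flip
Dir W: first cell '.' (not opp) -> no flip
Dir E: opp run (1,3), next='.' -> no flip
Dir SW: opp run (2,1), next='.' -> no flip
Dir S: opp run (2,2) capped by B -> flip
Dir SE: opp run (2,3) capped by B -> flip

Answer: (2,2) (2,3)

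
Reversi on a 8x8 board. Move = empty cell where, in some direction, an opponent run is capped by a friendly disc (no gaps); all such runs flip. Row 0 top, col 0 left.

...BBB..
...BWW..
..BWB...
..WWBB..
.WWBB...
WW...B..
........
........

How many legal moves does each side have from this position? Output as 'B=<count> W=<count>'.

Answer: B=10 W=9

Derivation:
-- B to move --
(0,6): flips 1 -> legal
(1,2): flips 1 -> legal
(1,6): flips 2 -> legal
(2,1): flips 1 -> legal
(2,5): flips 2 -> legal
(2,6): flips 1 -> legal
(3,0): no bracket -> illegal
(3,1): flips 2 -> legal
(4,0): flips 2 -> legal
(5,2): flips 2 -> legal
(5,3): no bracket -> illegal
(6,0): flips 3 -> legal
(6,1): no bracket -> illegal
(6,2): no bracket -> illegal
B mobility = 10
-- W to move --
(0,2): no bracket -> illegal
(0,6): no bracket -> illegal
(1,1): flips 1 -> legal
(1,2): flips 2 -> legal
(1,6): no bracket -> illegal
(2,1): flips 1 -> legal
(2,5): flips 1 -> legal
(2,6): no bracket -> illegal
(3,1): no bracket -> illegal
(3,6): flips 2 -> legal
(4,5): flips 3 -> legal
(4,6): no bracket -> illegal
(5,2): no bracket -> illegal
(5,3): flips 1 -> legal
(5,4): flips 4 -> legal
(5,6): no bracket -> illegal
(6,4): no bracket -> illegal
(6,5): no bracket -> illegal
(6,6): flips 2 -> legal
W mobility = 9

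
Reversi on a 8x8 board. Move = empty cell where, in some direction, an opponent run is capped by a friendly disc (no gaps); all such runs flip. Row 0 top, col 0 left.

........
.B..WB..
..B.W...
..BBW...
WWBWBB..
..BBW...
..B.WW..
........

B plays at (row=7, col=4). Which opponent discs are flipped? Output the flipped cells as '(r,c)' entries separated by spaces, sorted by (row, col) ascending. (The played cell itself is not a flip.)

Dir NW: first cell '.' (not opp) -> no flip
Dir N: opp run (6,4) (5,4) capped by B -> flip
Dir NE: opp run (6,5), next='.' -> no flip
Dir W: first cell '.' (not opp) -> no flip
Dir E: first cell '.' (not opp) -> no flip
Dir SW: edge -> no flip
Dir S: edge -> no flip
Dir SE: edge -> no flip

Answer: (5,4) (6,4)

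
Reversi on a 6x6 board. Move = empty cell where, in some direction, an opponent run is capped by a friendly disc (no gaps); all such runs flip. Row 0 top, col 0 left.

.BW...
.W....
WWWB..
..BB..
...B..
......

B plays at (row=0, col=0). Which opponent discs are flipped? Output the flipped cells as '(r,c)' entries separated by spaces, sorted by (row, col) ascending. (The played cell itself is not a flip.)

Answer: (1,1) (2,2)

Derivation:
Dir NW: edge -> no flip
Dir N: edge -> no flip
Dir NE: edge -> no flip
Dir W: edge -> no flip
Dir E: first cell 'B' (not opp) -> no flip
Dir SW: edge -> no flip
Dir S: first cell '.' (not opp) -> no flip
Dir SE: opp run (1,1) (2,2) capped by B -> flip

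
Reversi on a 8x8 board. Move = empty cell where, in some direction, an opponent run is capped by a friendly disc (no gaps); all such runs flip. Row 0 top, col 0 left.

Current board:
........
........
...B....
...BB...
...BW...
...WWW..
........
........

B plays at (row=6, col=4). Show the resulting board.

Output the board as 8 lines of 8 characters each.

Place B at (6,4); scan 8 dirs for brackets.
Dir NW: opp run (5,3), next='.' -> no flip
Dir N: opp run (5,4) (4,4) capped by B -> flip
Dir NE: opp run (5,5), next='.' -> no flip
Dir W: first cell '.' (not opp) -> no flip
Dir E: first cell '.' (not opp) -> no flip
Dir SW: first cell '.' (not opp) -> no flip
Dir S: first cell '.' (not opp) -> no flip
Dir SE: first cell '.' (not opp) -> no flip
All flips: (4,4) (5,4)

Answer: ........
........
...B....
...BB...
...BB...
...WBW..
....B...
........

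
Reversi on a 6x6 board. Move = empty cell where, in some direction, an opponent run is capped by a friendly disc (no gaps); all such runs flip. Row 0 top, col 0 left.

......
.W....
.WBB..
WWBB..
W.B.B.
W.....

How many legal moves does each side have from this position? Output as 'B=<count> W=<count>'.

Answer: B=3 W=6

Derivation:
-- B to move --
(0,0): flips 1 -> legal
(0,1): no bracket -> illegal
(0,2): no bracket -> illegal
(1,0): flips 1 -> legal
(1,2): no bracket -> illegal
(2,0): flips 2 -> legal
(4,1): no bracket -> illegal
(5,1): no bracket -> illegal
B mobility = 3
-- W to move --
(1,2): no bracket -> illegal
(1,3): flips 1 -> legal
(1,4): no bracket -> illegal
(2,4): flips 2 -> legal
(3,4): flips 2 -> legal
(3,5): no bracket -> illegal
(4,1): no bracket -> illegal
(4,3): flips 1 -> legal
(4,5): no bracket -> illegal
(5,1): no bracket -> illegal
(5,2): no bracket -> illegal
(5,3): flips 1 -> legal
(5,4): no bracket -> illegal
(5,5): flips 3 -> legal
W mobility = 6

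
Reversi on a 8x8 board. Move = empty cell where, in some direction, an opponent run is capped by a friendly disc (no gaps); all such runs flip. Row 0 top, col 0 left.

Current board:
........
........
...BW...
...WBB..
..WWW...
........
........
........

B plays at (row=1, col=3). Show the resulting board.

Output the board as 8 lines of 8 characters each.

Place B at (1,3); scan 8 dirs for brackets.
Dir NW: first cell '.' (not opp) -> no flip
Dir N: first cell '.' (not opp) -> no flip
Dir NE: first cell '.' (not opp) -> no flip
Dir W: first cell '.' (not opp) -> no flip
Dir E: first cell '.' (not opp) -> no flip
Dir SW: first cell '.' (not opp) -> no flip
Dir S: first cell 'B' (not opp) -> no flip
Dir SE: opp run (2,4) capped by B -> flip
All flips: (2,4)

Answer: ........
...B....
...BB...
...WBB..
..WWW...
........
........
........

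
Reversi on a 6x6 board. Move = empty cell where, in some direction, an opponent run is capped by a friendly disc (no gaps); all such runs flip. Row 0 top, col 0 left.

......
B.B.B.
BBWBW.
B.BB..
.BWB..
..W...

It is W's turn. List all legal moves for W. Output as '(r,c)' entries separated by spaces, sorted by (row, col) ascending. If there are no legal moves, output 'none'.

Answer: (0,2) (0,4) (3,4) (4,0) (4,4)

Derivation:
(0,0): no bracket -> illegal
(0,1): no bracket -> illegal
(0,2): flips 1 -> legal
(0,3): no bracket -> illegal
(0,4): flips 1 -> legal
(0,5): no bracket -> illegal
(1,1): no bracket -> illegal
(1,3): no bracket -> illegal
(1,5): no bracket -> illegal
(2,5): no bracket -> illegal
(3,1): no bracket -> illegal
(3,4): flips 1 -> legal
(4,0): flips 1 -> legal
(4,4): flips 2 -> legal
(5,0): no bracket -> illegal
(5,1): no bracket -> illegal
(5,3): no bracket -> illegal
(5,4): no bracket -> illegal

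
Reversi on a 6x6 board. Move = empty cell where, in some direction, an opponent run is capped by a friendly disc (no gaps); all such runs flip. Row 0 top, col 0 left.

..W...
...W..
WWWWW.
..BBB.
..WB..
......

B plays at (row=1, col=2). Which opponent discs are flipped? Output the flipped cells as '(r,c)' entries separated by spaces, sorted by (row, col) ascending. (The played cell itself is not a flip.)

Answer: (2,2) (2,3)

Derivation:
Dir NW: first cell '.' (not opp) -> no flip
Dir N: opp run (0,2), next=edge -> no flip
Dir NE: first cell '.' (not opp) -> no flip
Dir W: first cell '.' (not opp) -> no flip
Dir E: opp run (1,3), next='.' -> no flip
Dir SW: opp run (2,1), next='.' -> no flip
Dir S: opp run (2,2) capped by B -> flip
Dir SE: opp run (2,3) capped by B -> flip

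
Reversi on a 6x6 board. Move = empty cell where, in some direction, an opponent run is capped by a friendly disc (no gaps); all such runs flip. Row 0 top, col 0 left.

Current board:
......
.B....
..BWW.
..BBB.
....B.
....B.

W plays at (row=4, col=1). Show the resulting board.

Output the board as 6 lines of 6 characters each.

Answer: ......
.B....
..BWW.
..WBB.
.W..B.
....B.

Derivation:
Place W at (4,1); scan 8 dirs for brackets.
Dir NW: first cell '.' (not opp) -> no flip
Dir N: first cell '.' (not opp) -> no flip
Dir NE: opp run (3,2) capped by W -> flip
Dir W: first cell '.' (not opp) -> no flip
Dir E: first cell '.' (not opp) -> no flip
Dir SW: first cell '.' (not opp) -> no flip
Dir S: first cell '.' (not opp) -> no flip
Dir SE: first cell '.' (not opp) -> no flip
All flips: (3,2)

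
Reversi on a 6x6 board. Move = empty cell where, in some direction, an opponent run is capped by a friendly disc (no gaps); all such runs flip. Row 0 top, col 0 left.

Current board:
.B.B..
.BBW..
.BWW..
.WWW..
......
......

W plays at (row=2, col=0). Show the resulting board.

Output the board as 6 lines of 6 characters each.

Place W at (2,0); scan 8 dirs for brackets.
Dir NW: edge -> no flip
Dir N: first cell '.' (not opp) -> no flip
Dir NE: opp run (1,1), next='.' -> no flip
Dir W: edge -> no flip
Dir E: opp run (2,1) capped by W -> flip
Dir SW: edge -> no flip
Dir S: first cell '.' (not opp) -> no flip
Dir SE: first cell 'W' (not opp) -> no flip
All flips: (2,1)

Answer: .B.B..
.BBW..
WWWW..
.WWW..
......
......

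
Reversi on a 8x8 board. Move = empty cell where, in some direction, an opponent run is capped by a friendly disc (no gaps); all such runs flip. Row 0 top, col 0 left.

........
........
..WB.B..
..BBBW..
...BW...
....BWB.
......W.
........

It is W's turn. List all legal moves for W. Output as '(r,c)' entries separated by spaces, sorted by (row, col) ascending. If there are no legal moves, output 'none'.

Answer: (1,5) (2,4) (3,1) (4,2) (4,6) (5,3) (5,7) (6,4)

Derivation:
(1,2): no bracket -> illegal
(1,3): no bracket -> illegal
(1,4): no bracket -> illegal
(1,5): flips 1 -> legal
(1,6): no bracket -> illegal
(2,1): no bracket -> illegal
(2,4): flips 2 -> legal
(2,6): no bracket -> illegal
(3,1): flips 3 -> legal
(3,6): no bracket -> illegal
(4,1): no bracket -> illegal
(4,2): flips 2 -> legal
(4,5): no bracket -> illegal
(4,6): flips 1 -> legal
(4,7): no bracket -> illegal
(5,2): no bracket -> illegal
(5,3): flips 1 -> legal
(5,7): flips 1 -> legal
(6,3): no bracket -> illegal
(6,4): flips 1 -> legal
(6,5): no bracket -> illegal
(6,7): no bracket -> illegal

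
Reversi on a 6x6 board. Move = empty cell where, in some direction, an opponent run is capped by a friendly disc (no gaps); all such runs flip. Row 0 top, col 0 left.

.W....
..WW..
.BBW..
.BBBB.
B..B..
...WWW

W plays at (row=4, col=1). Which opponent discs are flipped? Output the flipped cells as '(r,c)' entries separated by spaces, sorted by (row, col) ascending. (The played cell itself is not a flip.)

Answer: (3,2)

Derivation:
Dir NW: first cell '.' (not opp) -> no flip
Dir N: opp run (3,1) (2,1), next='.' -> no flip
Dir NE: opp run (3,2) capped by W -> flip
Dir W: opp run (4,0), next=edge -> no flip
Dir E: first cell '.' (not opp) -> no flip
Dir SW: first cell '.' (not opp) -> no flip
Dir S: first cell '.' (not opp) -> no flip
Dir SE: first cell '.' (not opp) -> no flip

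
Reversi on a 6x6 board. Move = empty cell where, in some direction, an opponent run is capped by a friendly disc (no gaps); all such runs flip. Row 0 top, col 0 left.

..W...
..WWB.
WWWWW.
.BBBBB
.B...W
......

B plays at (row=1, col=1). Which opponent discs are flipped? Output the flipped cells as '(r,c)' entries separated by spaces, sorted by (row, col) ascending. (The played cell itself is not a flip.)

Answer: (1,2) (1,3) (2,1) (2,2)

Derivation:
Dir NW: first cell '.' (not opp) -> no flip
Dir N: first cell '.' (not opp) -> no flip
Dir NE: opp run (0,2), next=edge -> no flip
Dir W: first cell '.' (not opp) -> no flip
Dir E: opp run (1,2) (1,3) capped by B -> flip
Dir SW: opp run (2,0), next=edge -> no flip
Dir S: opp run (2,1) capped by B -> flip
Dir SE: opp run (2,2) capped by B -> flip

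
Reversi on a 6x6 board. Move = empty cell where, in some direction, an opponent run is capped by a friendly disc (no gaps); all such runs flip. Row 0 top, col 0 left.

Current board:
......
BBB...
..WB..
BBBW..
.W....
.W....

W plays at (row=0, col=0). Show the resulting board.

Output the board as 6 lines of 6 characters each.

Place W at (0,0); scan 8 dirs for brackets.
Dir NW: edge -> no flip
Dir N: edge -> no flip
Dir NE: edge -> no flip
Dir W: edge -> no flip
Dir E: first cell '.' (not opp) -> no flip
Dir SW: edge -> no flip
Dir S: opp run (1,0), next='.' -> no flip
Dir SE: opp run (1,1) capped by W -> flip
All flips: (1,1)

Answer: W.....
BWB...
..WB..
BBBW..
.W....
.W....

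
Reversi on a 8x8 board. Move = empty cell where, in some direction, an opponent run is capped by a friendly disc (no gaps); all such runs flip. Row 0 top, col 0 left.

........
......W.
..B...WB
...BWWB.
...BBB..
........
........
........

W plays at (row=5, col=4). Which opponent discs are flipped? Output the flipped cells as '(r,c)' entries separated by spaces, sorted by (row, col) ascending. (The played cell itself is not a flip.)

Answer: (4,4)

Derivation:
Dir NW: opp run (4,3), next='.' -> no flip
Dir N: opp run (4,4) capped by W -> flip
Dir NE: opp run (4,5) (3,6) (2,7), next=edge -> no flip
Dir W: first cell '.' (not opp) -> no flip
Dir E: first cell '.' (not opp) -> no flip
Dir SW: first cell '.' (not opp) -> no flip
Dir S: first cell '.' (not opp) -> no flip
Dir SE: first cell '.' (not opp) -> no flip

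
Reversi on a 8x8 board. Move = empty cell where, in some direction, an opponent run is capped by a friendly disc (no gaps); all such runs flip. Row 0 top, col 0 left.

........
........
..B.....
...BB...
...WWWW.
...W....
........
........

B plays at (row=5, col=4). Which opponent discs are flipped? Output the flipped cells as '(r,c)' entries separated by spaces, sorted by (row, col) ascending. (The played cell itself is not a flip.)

Dir NW: opp run (4,3), next='.' -> no flip
Dir N: opp run (4,4) capped by B -> flip
Dir NE: opp run (4,5), next='.' -> no flip
Dir W: opp run (5,3), next='.' -> no flip
Dir E: first cell '.' (not opp) -> no flip
Dir SW: first cell '.' (not opp) -> no flip
Dir S: first cell '.' (not opp) -> no flip
Dir SE: first cell '.' (not opp) -> no flip

Answer: (4,4)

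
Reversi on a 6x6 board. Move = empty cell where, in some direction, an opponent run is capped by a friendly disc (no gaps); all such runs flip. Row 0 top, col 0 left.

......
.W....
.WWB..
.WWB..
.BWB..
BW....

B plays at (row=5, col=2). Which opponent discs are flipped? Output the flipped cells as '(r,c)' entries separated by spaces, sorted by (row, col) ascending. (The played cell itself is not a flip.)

Dir NW: first cell 'B' (not opp) -> no flip
Dir N: opp run (4,2) (3,2) (2,2), next='.' -> no flip
Dir NE: first cell 'B' (not opp) -> no flip
Dir W: opp run (5,1) capped by B -> flip
Dir E: first cell '.' (not opp) -> no flip
Dir SW: edge -> no flip
Dir S: edge -> no flip
Dir SE: edge -> no flip

Answer: (5,1)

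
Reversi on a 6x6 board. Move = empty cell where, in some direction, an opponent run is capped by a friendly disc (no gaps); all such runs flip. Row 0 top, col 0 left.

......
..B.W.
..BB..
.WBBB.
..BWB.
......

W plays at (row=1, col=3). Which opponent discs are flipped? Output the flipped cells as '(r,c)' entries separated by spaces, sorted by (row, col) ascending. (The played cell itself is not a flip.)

Answer: (2,2) (2,3) (3,3)

Derivation:
Dir NW: first cell '.' (not opp) -> no flip
Dir N: first cell '.' (not opp) -> no flip
Dir NE: first cell '.' (not opp) -> no flip
Dir W: opp run (1,2), next='.' -> no flip
Dir E: first cell 'W' (not opp) -> no flip
Dir SW: opp run (2,2) capped by W -> flip
Dir S: opp run (2,3) (3,3) capped by W -> flip
Dir SE: first cell '.' (not opp) -> no flip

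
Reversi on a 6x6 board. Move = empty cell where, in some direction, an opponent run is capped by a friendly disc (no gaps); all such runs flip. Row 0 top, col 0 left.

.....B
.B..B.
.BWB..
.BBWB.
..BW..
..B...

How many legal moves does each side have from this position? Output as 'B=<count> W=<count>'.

-- B to move --
(1,2): flips 1 -> legal
(1,3): flips 1 -> legal
(2,4): flips 1 -> legal
(4,4): flips 3 -> legal
(5,3): flips 2 -> legal
(5,4): flips 1 -> legal
B mobility = 6
-- W to move --
(0,0): flips 1 -> legal
(0,1): no bracket -> illegal
(0,2): no bracket -> illegal
(0,3): no bracket -> illegal
(0,4): no bracket -> illegal
(1,0): flips 2 -> legal
(1,2): no bracket -> illegal
(1,3): flips 1 -> legal
(1,5): no bracket -> illegal
(2,0): flips 1 -> legal
(2,4): flips 1 -> legal
(2,5): flips 1 -> legal
(3,0): flips 2 -> legal
(3,5): flips 1 -> legal
(4,0): flips 1 -> legal
(4,1): flips 1 -> legal
(4,4): no bracket -> illegal
(4,5): no bracket -> illegal
(5,1): flips 1 -> legal
(5,3): no bracket -> illegal
W mobility = 11

Answer: B=6 W=11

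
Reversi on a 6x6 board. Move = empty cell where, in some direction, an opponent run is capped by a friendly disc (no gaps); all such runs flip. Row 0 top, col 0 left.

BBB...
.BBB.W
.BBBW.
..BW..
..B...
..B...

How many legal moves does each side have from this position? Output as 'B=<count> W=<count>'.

-- B to move --
(0,4): no bracket -> illegal
(0,5): no bracket -> illegal
(1,4): no bracket -> illegal
(2,5): flips 1 -> legal
(3,4): flips 1 -> legal
(3,5): flips 1 -> legal
(4,3): flips 1 -> legal
(4,4): flips 1 -> legal
B mobility = 5
-- W to move --
(0,3): flips 2 -> legal
(0,4): no bracket -> illegal
(1,0): no bracket -> illegal
(1,4): no bracket -> illegal
(2,0): flips 3 -> legal
(3,0): no bracket -> illegal
(3,1): flips 1 -> legal
(3,4): no bracket -> illegal
(4,1): no bracket -> illegal
(4,3): no bracket -> illegal
(5,1): flips 1 -> legal
(5,3): no bracket -> illegal
W mobility = 4

Answer: B=5 W=4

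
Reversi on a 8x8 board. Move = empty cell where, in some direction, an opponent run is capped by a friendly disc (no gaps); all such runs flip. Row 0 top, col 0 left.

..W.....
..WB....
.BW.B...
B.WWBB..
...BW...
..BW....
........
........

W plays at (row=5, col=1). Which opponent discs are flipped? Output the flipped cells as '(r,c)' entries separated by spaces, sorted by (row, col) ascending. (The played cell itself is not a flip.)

Answer: (5,2)

Derivation:
Dir NW: first cell '.' (not opp) -> no flip
Dir N: first cell '.' (not opp) -> no flip
Dir NE: first cell '.' (not opp) -> no flip
Dir W: first cell '.' (not opp) -> no flip
Dir E: opp run (5,2) capped by W -> flip
Dir SW: first cell '.' (not opp) -> no flip
Dir S: first cell '.' (not opp) -> no flip
Dir SE: first cell '.' (not opp) -> no flip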